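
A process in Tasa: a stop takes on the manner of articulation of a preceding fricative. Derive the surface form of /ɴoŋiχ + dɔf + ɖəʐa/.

[ɴoŋiχzɔfʐəʐa]

/d/ is a voiced alveolar stop. The preceding trigger /χ/ is a fricative, so /d/ must become a fricative as well.
Changing only its manner to fricative gives [z] — the voiced alveolar fricative.
The same rule applies at the second boundary: /ɖ/ → [ʐ] next to /f/.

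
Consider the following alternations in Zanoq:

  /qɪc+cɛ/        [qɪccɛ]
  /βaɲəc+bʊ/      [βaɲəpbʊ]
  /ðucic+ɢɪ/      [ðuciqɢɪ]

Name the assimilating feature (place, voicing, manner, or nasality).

Underlying /c/ is realised as [p] next to /b/; /b/ itself does not change.
/c/ is palatal while /b/ is bilabial; the output [p] is bilabial, matching the trigger — so the feature that spreads is place.
The same holds elsewhere in the data: /c/ → [q] before /ɢ/ (palatal → uvular, matching uvular) — only place changes, and always toward the following segment.
No alternation appears in [qɪccɛ]: there the adjacent consonants already agree in place (/c/ and /c/ are both palatal), so this form is consistent with the same rule.

place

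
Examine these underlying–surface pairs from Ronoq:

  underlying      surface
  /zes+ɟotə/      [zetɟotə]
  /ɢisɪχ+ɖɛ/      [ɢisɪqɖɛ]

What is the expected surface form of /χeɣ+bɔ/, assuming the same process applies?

The data show regressive manner assimilation: /s/ → [t] before /ɟ/; /χ/ → [q] before /ɖ/. In each pair only manner changes, matching the following consonant, while place and voice stay constant.
/ɣ/ is a voiced velar fricative. The following trigger /b/ is a stop, so /ɣ/ must become a stop as well.
Changing only its manner to stop gives [g] — the voiced velar stop.

[χegbɔ]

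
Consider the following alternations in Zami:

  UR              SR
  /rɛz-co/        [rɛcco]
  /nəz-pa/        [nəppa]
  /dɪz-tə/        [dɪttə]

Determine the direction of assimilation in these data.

regressive

Underlying /z/ is realised as [c] next to /c/; /c/ itself does not change.
The output [c] is identical to the trigger /c/ — every feature (place, manner, voicing) has been copied — so this is total assimilation.
The other forms behave the same way: /z/ → [p] before /p/; /z/ → [t] before /t/ — in each case the output is a copy of the following consonant.
Since the segment that changes precedes the conditioning segment, the assimilation is regressive.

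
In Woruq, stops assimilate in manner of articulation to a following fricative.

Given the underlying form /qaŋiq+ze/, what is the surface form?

/q/ is a voiceless uvular stop. The following trigger /z/ is a fricative, so /q/ must become a fricative as well.
The voiceless uvular fricative is [χ], so /q/ → [χ].

[qaŋiχze]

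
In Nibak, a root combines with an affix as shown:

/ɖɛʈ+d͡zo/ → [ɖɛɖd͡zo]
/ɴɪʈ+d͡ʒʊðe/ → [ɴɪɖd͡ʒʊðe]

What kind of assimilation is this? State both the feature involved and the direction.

regressive voicing assimilation

Comparing underlying and surface forms, /ʈ/ → [ɖ] is the alternation; the neighbouring /d͡z/ is constant.
/ʈ/ is voiceless while /d͡z/ is voiced; the output [ɖ] is voiced, matching the trigger — so the feature that spreads is voicing.
Place and manner are unchanged, so the assimilation is partial, not total.
The same holds elsewhere in the data: /ʈ/ → [ɖ] before /d͡ʒ/ (voiceless → voiced, matching voiced) — only voicing changes, and always toward the following segment.
Since the segment that changes precedes the conditioning segment, the assimilation is regressive.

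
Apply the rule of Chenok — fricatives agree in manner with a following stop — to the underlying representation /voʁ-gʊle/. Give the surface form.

/ʁ/ is a voiced uvular fricative. The following trigger /g/ is a stop, so /ʁ/ must become a stop as well.
A voiced uvular stop is [ɢ], so the surface segment is [ɢ].

[voɢgʊle]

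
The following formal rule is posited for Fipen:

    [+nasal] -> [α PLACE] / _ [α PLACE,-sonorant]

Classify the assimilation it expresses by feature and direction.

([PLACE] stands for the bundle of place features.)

The rule copies the place features (abbreviated [PLACE]) from the environment onto the target, so the assimilating feature is place.
Since the environment is written after the underscore, the trigger follows the target; the direction is regressive.

regressive place assimilation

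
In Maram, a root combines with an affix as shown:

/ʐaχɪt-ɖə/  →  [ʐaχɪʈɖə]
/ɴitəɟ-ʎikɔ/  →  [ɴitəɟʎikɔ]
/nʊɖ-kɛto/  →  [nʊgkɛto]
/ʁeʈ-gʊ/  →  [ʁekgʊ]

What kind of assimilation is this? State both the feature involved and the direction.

regressive place assimilation

Underlying /t/ is realised as [ʈ] next to /ɖ/; /ɖ/ itself does not change.
/t/ is alveolar while /ɖ/ is retroflex; the output [ʈ] is retroflex, matching the trigger — so the feature that spreads is place.
Manner and voice are unchanged, so the assimilation is partial, not total.
Checking the remaining alternations: /ɖ/ → [g] before /k/ (retroflex → velar, matching velar); /ʈ/ → [k] before /g/ (retroflex → velar, matching velar) — only place changes, and always toward the following segment.
Nothing changes in [ɴitəɟʎikɔ]: there the adjacent consonants already agree in place (/ɟ/ and /ʎ/ are both palatal), so this form is consistent with the same rule.
The trigger is the following segment, so the direction is regressive (anticipatory).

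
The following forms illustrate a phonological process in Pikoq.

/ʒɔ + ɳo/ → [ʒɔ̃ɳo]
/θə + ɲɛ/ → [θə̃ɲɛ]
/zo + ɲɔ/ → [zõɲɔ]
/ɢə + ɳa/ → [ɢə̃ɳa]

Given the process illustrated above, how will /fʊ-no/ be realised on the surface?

The data show regressive nasality assimilation (vowel nasalisation): /ɔ/ → [ɔ̃] before /ɳ/; /ə/ → [ə̃] before /ɲ/; /o/ → [õ] before /ɲ/; /ə/ → [ə̃] before /ɳ/ — a vowel is nasalised by an immediately following nasal consonant.
/ʊ/ sits next to the nasal /n/ and is therefore nasalised to [ʊ̃].

[fʊ̃no]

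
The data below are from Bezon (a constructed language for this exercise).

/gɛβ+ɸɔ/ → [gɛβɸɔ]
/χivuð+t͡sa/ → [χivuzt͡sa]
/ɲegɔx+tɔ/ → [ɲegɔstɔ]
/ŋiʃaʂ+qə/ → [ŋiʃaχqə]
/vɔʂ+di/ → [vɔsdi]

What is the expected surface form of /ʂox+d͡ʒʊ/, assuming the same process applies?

The data show regressive place assimilation: /ð/ → [z] before /t͡s/; /x/ → [s] before /t/; /ʂ/ → [χ] before /q/; /ʂ/ → [s] before /d/. In each pair only place changes, matching the following consonant, while manner and voice stay constant.
Nothing changes in [gɛβɸɔ]: there the adjacent consonants already agree in place (/β/ and /ɸ/ are both bilabial), so this form is consistent with the same rule.
/x/ is a voiceless velar fricative. The following trigger /d͡ʒ/ is postalveolar, so /x/ must become postalveolar as well.
A voiceless postalveolar fricative is [ʃ], so the surface segment is [ʃ].

[ʂoʃd͡ʒʊ]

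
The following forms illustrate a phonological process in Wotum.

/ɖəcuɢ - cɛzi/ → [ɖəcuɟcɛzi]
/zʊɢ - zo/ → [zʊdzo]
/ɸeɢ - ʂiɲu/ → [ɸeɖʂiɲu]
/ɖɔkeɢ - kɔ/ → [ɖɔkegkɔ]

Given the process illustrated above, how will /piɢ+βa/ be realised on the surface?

The data show regressive place assimilation: /ɢ/ → [ɟ] before /c/; /ɢ/ → [d] before /z/; /ɢ/ → [ɖ] before /ʂ/; /ɢ/ → [g] before /k/. In each pair only place changes, matching the following consonant, while manner and voice stay constant.
/ɢ/ is a voiced uvular stop. The following trigger /β/ is bilabial, so /ɢ/ must become bilabial as well.
Changing only its place to bilabial gives [b] — the voiced bilabial stop.

[pibβa]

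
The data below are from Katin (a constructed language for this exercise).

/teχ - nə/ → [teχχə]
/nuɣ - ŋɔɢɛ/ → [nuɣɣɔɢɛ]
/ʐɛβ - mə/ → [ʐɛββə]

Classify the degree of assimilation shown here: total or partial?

total assimilation

Underlying /n/ is realised as [χ] next to /χ/; /χ/ itself does not change.
The output [χ] is identical to the trigger /χ/ — every feature (place, manner, voicing) has been copied — so this is total assimilation.
The other forms behave the same way: /ŋ/ → [ɣ] after /ɣ/; /m/ → [β] after /β/ — in each case the output is a copy of the preceding consonant.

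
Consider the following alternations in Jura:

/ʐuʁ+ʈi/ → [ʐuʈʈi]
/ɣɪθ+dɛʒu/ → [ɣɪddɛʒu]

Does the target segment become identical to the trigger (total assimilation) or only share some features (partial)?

Underlying /ʁ/ is realised as [ʈ] next to /ʈ/; /ʈ/ itself does not change.
The output [ʈ] is identical to the trigger /ʈ/ — every feature (place, manner, voicing) has been copied — so this is total assimilation.
The other form behaves the same way: /θ/ → [d] before /d/ — in each case the output is a copy of the following consonant.

total assimilation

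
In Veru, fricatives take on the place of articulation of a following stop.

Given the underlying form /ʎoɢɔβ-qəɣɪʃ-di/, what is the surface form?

[ʎoɢɔʁqəɣɪsdi]

/β/ is a voiced bilabial fricative. The following trigger /q/ is uvular, so /β/ must become uvular as well.
A voiced uvular fricative is [ʁ], so the surface segment is [ʁ].
At the second juncture, /ʃ/ likewise becomes [s] adjacent to /d/.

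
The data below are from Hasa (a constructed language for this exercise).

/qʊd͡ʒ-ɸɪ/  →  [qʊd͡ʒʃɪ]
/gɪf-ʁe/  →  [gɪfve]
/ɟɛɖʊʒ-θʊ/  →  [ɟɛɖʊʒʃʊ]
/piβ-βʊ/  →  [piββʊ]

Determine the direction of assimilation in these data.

progressive

The segment that alternates is /ɸ/, which surfaces as [ʃ] when adjacent to /d͡ʒ/.
/ɸ/ is bilabial while /d͡ʒ/ is postalveolar; the output [ʃ] is postalveolar, matching the trigger — so the feature that spreads is place.
The other alternating forms pattern the same way: /ʁ/ → [v] after /f/ (uvular → labiodental, matching labiodental); /θ/ → [ʃ] after /ʒ/ (dental → postalveolar, matching postalveolar) — only place changes, and always toward the preceding segment.
Nothing changes in [piββʊ]: there the adjacent consonants already agree in place (/β/ and /β/ are both bilabial), so this form is consistent with the same rule.
Since the segment that changes follows the conditioning segment, the assimilation is progressive.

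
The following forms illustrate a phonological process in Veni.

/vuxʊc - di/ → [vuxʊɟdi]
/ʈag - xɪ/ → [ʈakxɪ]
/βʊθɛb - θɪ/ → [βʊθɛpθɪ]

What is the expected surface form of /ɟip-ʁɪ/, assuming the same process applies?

The data show regressive voicing assimilation: /c/ → [ɟ] before /d/; /g/ → [k] before /x/; /b/ → [p] before /θ/. In each pair only voicing changes, matching the following consonant, while place and manner stay constant.
/p/ is a voiceless bilabial stop. The following trigger /ʁ/ is voiced, so /p/ must become voiced as well.
The voiced bilabial stop is [b], so /p/ → [b].

[ɟibʁɪ]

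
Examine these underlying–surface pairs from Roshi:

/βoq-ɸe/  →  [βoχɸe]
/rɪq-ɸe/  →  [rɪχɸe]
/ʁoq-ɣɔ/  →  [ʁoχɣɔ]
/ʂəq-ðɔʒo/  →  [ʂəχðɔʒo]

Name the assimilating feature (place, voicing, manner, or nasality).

manner

Underlying /q/ is realised as [χ] next to /ɸ/; /ɸ/ itself does not change.
/q/ is a stop while /ɸ/ is a fricative; the output [χ] is a fricative, matching the trigger — so the feature that spreads is manner.
Checking the remaining alternations: /q/ → [χ] before /ɣ/ (stop → fricative, matching a fricative); /q/ → [χ] before /ð/ (stop → fricative, matching a fricative) — only manner changes, and always toward the following segment.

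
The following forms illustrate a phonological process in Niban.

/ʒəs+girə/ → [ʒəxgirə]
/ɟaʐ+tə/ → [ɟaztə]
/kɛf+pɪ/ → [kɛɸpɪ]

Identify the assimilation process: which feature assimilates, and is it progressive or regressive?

regressive place assimilation

The segment that alternates is /s/, which surfaces as [x] when adjacent to /g/.
The change alveolar → velar matches the place of the following /g/, identifying this as place assimilation.
Manner and voice are unchanged, so the assimilation is partial, not total.
The same holds elsewhere in the data: /ʐ/ → [z] before /t/ (retroflex → alveolar, matching alveolar); /f/ → [ɸ] before /p/ (labiodental → bilabial, matching bilabial) — only place changes, and always toward the following segment.
The trigger is the following segment, so the direction is regressive (anticipatory).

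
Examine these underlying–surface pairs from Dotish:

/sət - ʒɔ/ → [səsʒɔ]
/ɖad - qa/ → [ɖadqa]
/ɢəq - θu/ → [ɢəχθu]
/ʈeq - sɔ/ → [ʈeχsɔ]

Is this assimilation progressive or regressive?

Comparing underlying and surface forms, /t/ → [s] is the alternation; the neighbouring /ʒ/ is constant.
/t/ is a stop while /ʒ/ is a fricative; the output [s] is a fricative, matching the trigger — so the feature that spreads is manner.
The same holds elsewhere in the data: /q/ → [χ] before /θ/ (stop → fricative, matching a fricative); /q/ → [χ] before /s/ (stop → fricative, matching a fricative) — only manner changes, and always toward the following segment.
No alternation appears in [ɖadqa]: there the adjacent consonants already agree in manner (/d/ and /q/ are both stops), so this form is consistent with the same rule.
Since the segment that changes precedes the conditioning segment, the assimilation is regressive.

regressive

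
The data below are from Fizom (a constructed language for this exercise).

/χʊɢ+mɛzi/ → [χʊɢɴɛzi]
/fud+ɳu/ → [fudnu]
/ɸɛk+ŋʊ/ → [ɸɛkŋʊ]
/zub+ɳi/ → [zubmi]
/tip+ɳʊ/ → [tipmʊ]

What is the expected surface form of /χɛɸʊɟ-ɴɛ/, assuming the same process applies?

[χɛɸʊɟɲɛ]

The data show progressive place assimilation: /m/ → [ɴ] after /ɢ/; /ɳ/ → [n] after /d/; /ɳ/ → [m] after /b/; /ɳ/ → [m] after /p/. In each pair only place changes, matching the preceding consonant, while manner and voice stay constant.
No alternation appears in [ɸɛkŋʊ]: there the adjacent consonants already agree in place (/ŋ/ and /k/ are both velar), so this form is consistent with the same rule.
/ɴ/ is a voiced uvular nasal. The preceding trigger /ɟ/ is palatal, so /ɴ/ must become palatal as well.
Changing only its place to palatal gives [ɲ] — the voiced palatal nasal.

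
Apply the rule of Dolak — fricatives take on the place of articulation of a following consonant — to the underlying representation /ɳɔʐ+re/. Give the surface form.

[ɳɔzre]

/ʐ/ is a voiced retroflex fricative. The following trigger /r/ is alveolar, so /ʐ/ must become alveolar as well.
The voiced alveolar fricative is [z], so /ʐ/ → [z].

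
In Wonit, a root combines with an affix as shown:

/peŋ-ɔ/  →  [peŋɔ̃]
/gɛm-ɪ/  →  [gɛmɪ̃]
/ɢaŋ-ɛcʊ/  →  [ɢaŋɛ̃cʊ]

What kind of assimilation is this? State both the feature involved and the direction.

The vowel /ɔ/ surfaces as nasalised [ɔ̃] next to the preceding nasal /ŋ/ — it has acquired the [+nasal] feature of its neighbour.
Likewise in the remaining data: /ɪ/ → [ɪ̃] after /m/; /ɛ/ → [ɛ̃] after /ŋ/ — each time a vowel is nasalised next to a preceding nasal.
Because the conditioning nasal is to the left of the vowel that changes, the process is progressive (perseverative).

progressive nasality assimilation (vowel nasalisation)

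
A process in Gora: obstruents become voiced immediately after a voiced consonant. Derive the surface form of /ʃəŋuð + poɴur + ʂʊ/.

[ʃəŋuðboɴurʐʊ]

/p/ is a voiceless bilabial stop. The preceding trigger /ð/ is voiced, so /p/ must become voiced as well.
Changing only its voicing to voiced gives [b] — the voiced bilabial stop.
At the second juncture, /ʂ/ likewise becomes [ʐ] adjacent to /r/.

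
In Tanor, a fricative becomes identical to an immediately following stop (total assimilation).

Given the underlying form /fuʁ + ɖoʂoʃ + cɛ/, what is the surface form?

[fuɖɖoʂoccɛ]

/ʁ/ is the segment targeted by the rule; it sits immediately before /ɖ/, so it assimilates completely and surfaces as [ɖ].
At the second juncture, /ʃ/ likewise becomes [c] adjacent to /c/.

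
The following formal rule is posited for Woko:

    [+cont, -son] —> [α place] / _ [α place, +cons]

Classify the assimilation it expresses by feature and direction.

regressive place assimilation

The rule copies the place features (abbreviated [place]) from the environment onto the target, so the assimilating feature is place.
Since the environment is written after the underscore, the trigger follows the target; the direction is regressive.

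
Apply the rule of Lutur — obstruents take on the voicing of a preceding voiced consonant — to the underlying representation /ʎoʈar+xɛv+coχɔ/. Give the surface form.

[ʎoʈarɣɛvɟoχɔ]

The rule targets /x/ (voiceless velar fricative), which sits after the trigger /r/ (voiced).
Changing only its voicing to voiced gives [ɣ] — the voiced velar fricative.
At the second juncture, /c/ likewise becomes [ɟ] adjacent to /v/.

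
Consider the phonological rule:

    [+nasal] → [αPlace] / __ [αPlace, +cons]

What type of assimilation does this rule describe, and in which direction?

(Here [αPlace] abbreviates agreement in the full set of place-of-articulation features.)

regressive place assimilation

The shared variable α links the value of the place features (abbreviated [Place]) on the target to the same value on the neighbouring segment, so place is the feature that assimilates.
The conditioning segment sits to the right of the focus bar, meaning the trigger follows the segment that changes — regressive assimilation.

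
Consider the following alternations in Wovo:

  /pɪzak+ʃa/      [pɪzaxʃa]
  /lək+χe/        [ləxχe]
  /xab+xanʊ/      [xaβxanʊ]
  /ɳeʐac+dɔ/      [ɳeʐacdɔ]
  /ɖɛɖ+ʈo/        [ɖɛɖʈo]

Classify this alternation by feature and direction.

regressive manner assimilation

The segment that alternates is /k/, which surfaces as [x] when adjacent to /ʃ/.
/k/ is a stop while /ʃ/ is a fricative; the output [x] is a fricative, matching the trigger — so the feature that spreads is manner.
Place and voice are unchanged, so the assimilation is partial, not total.
Checking the remaining alternations: /k/ → [x] before /χ/ (stop → fricative, matching a fricative); /b/ → [β] before /x/ (stop → fricative, matching a fricative) — only manner changes, and always toward the following segment.
Nothing changes in [ɳeʐacdɔ], [ɖɛɖʈo]: there the adjacent consonants already agree in manner (/c/ and /d/ are both stops; /ɖ/ and /ʈ/ are both stops), so these forms are consistent with the same rule.
The trigger is the following segment, so the direction is regressive (anticipatory).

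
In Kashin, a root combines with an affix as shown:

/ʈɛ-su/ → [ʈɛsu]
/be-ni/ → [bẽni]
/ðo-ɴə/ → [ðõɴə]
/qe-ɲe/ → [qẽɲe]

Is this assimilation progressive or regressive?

The vowel /e/ surfaces as nasalised [ẽ] next to the following nasal /n/ — it has acquired the [+nasal] feature of its neighbour.
Likewise in the remaining data: /o/ → [õ] before /ɴ/; /e/ → [ẽ] before /ɲ/ — each time a vowel is nasalised next to a following nasal.
No change occurs in [ʈɛsu] because the vowel at the boundary is adjacent to an oral consonant, not a nasal (/ɛ/ next to /s/).
Because the conditioning nasal is to the right of the vowel that changes, the process is regressive (anticipatory).

regressive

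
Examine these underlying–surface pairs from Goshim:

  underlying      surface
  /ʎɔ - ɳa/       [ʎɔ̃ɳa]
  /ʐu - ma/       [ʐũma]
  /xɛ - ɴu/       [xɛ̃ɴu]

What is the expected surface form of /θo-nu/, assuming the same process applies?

[θõnu]

The data show regressive nasality assimilation (vowel nasalisation): /ɔ/ → [ɔ̃] before /ɳ/; /u/ → [ũ] before /m/; /ɛ/ → [ɛ̃] before /ɴ/ — a vowel is nasalised by an immediately following nasal consonant.
/o/ sits next to the nasal /n/ and is therefore nasalised to [õ].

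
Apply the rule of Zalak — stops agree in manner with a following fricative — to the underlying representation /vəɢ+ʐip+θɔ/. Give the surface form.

[vəʁʐiɸθɔ]

The rule targets /ɢ/ (voiced uvular stop), which sits before the trigger /ʐ/ (fricative).
A voiced uvular fricative is [ʁ], so the surface segment is [ʁ].
At the second juncture, /p/ likewise becomes [ɸ] adjacent to /θ/.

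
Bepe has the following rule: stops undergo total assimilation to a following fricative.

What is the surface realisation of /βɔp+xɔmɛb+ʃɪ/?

[βɔxxɔmɛʃʃɪ]

/p/ is the segment targeted by the rule; it sits immediately before /x/, so it assimilates completely and surfaces as [x].
The same rule applies at the second boundary: /b/ → [ʃ] next to /ʃ/.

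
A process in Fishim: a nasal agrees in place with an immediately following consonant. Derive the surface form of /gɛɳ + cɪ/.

/ɳ/ is a voiced retroflex nasal. The following trigger /c/ is palatal, so /ɳ/ must become palatal as well.
A voiced palatal nasal is [ɲ], so the surface segment is [ɲ].

[gɛɲcɪ]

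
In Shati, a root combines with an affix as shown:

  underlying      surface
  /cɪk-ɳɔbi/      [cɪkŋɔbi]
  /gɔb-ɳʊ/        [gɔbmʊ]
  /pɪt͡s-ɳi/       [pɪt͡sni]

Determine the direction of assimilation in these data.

The segment that alternates is /ɳ/, which surfaces as [ŋ] when adjacent to /k/.
/ɳ/ is retroflex while /k/ is velar; the output [ŋ] is velar, matching the trigger — so the feature that spreads is place.
The other alternating forms pattern the same way: /ɳ/ → [m] after /b/ (retroflex → bilabial, matching bilabial); /ɳ/ → [n] after /t͡s/ (retroflex → alveolar, matching alveolar) — only place changes, and always toward the preceding segment.
Since the segment that changes follows the conditioning segment, the assimilation is progressive.

progressive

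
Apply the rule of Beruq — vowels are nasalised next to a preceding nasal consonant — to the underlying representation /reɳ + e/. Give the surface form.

[reɳẽ]

/e/ sits next to the nasal /ɳ/ and is therefore nasalised to [ẽ].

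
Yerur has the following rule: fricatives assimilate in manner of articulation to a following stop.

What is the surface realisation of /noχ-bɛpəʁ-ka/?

[noqbɛpəɢka]

The rule targets /χ/ (voiceless uvular fricative), which sits before the trigger /b/ (stop).
A voiceless uvular stop is [q], so the surface segment is [q].
At the second juncture, /ʁ/ likewise becomes [ɢ] adjacent to /k/.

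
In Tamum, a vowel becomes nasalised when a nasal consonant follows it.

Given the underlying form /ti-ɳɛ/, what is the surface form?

The vowel /i/ is adjacent to the following nasal /ɳ/, so it acquires [+nasal] and surfaces as [ĩ].

[tĩɳɛ]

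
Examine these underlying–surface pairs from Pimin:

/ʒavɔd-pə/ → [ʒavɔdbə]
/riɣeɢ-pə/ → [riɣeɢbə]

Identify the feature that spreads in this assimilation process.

Comparing underlying and surface forms, /p/ → [b] is the alternation; the neighbouring /d/ is constant.
The change voiceless → voiced matches the voicing of the preceding /d/, identifying this as voicing assimilation.
The other alternating form patterns the same way: /p/ → [b] after /ɢ/ (voiceless → voiced, matching voiced) — only voicing changes, and always toward the preceding segment.

voicing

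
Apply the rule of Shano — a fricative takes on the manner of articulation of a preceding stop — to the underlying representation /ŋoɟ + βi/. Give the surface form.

[ŋoɟbi]

/β/ is a voiced bilabial fricative. The preceding trigger /ɟ/ is a stop, so /β/ must become a stop as well.
A voiced bilabial stop is [b], so the surface segment is [b].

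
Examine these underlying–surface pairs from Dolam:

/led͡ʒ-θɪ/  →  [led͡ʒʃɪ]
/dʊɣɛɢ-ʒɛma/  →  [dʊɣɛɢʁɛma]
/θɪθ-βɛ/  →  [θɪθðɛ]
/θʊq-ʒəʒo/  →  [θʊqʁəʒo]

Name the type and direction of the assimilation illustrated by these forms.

progressive place assimilation

Underlying /θ/ is realised as [ʃ] next to /d͡ʒ/; /d͡ʒ/ itself does not change.
The change dental → postalveolar matches the place of the preceding /d͡ʒ/, identifying this as place assimilation.
Manner and voice are unchanged, so the assimilation is partial, not total.
The other alternating forms pattern the same way: /ʒ/ → [ʁ] after /ɢ/ (postalveolar → uvular, matching uvular); /β/ → [ð] after /θ/ (bilabial → dental, matching dental); /ʒ/ → [ʁ] after /q/ (postalveolar → uvular, matching uvular) — only place changes, and always toward the preceding segment.
Since the segment that changes follows the conditioning segment, the assimilation is progressive.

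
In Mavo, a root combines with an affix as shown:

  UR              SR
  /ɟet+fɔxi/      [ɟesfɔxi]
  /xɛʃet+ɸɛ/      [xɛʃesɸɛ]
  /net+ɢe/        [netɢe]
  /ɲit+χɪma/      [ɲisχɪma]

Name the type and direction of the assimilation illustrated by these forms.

regressive manner assimilation

Comparing underlying and surface forms, /t/ → [s] is the alternation; the neighbouring /f/ is constant.
The change stop → fricative matches the manner of the following /f/, identifying this as manner assimilation.
Place and voice are unchanged, so the assimilation is partial, not total.
Checking the remaining alternations: /t/ → [s] before /ɸ/ (stop → fricative, matching a fricative); /t/ → [s] before /χ/ (stop → fricative, matching a fricative) — only manner changes, and always toward the following segment.
Nothing changes in [netɢe]: there the adjacent consonants already agree in manner (/t/ and /ɢ/ are both stops), so this form is consistent with the same rule.
Since the segment that changes precedes the conditioning segment, the assimilation is regressive.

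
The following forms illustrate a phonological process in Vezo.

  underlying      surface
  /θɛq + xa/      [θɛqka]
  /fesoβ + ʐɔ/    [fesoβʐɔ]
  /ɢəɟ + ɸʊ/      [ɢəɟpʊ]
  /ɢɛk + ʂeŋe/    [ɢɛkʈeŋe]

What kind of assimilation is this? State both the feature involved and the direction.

The segment that alternates is /x/, which surfaces as [k] when adjacent to /q/.
The change fricative → stop matches the manner of the preceding /q/, identifying this as manner assimilation.
Place and voice are unchanged, so the assimilation is partial, not total.
The same holds elsewhere in the data: /ɸ/ → [p] after /ɟ/ (fricative → stop, matching a stop); /ʂ/ → [ʈ] after /k/ (fricative → stop, matching a stop) — only manner changes, and always toward the preceding segment.
Nothing changes in [fesoβʐɔ]: there the adjacent consonants already agree in manner (/ʐ/ and /β/ are both fricatives), so this form is consistent with the same rule.
Since the segment that changes follows the conditioning segment, the assimilation is progressive.

progressive manner assimilation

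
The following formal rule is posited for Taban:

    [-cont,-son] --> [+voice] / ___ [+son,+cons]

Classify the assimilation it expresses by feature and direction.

The structural change is [+voice], and the conditioning segment [+son,+cons] (a sonorant consonant) is itself voiced, so the target comes to share the voicing of its neighbour — voicing assimilation.
Since the environment is written after the underscore, the trigger follows the target; the direction is regressive.

regressive voicing assimilation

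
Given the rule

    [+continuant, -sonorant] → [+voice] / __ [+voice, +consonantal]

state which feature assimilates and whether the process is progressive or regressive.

The target ([+continuant, -sonorant], fricatives) acquires [+voice] next to a voiced consonant ([+voice, +consonantal]) — it takes on the voicing of its neighbour, so the feature that spreads is voicing.
Since the environment is written after the underscore, the trigger follows the target; the direction is regressive.

regressive voicing assimilation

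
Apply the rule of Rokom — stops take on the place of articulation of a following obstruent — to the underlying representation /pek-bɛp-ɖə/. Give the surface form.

/k/ is a voiceless velar stop. The following trigger /b/ is bilabial, so /k/ must become bilabial as well.
The voiceless bilabial stop is [p], so /k/ → [p].
At the second juncture, /p/ likewise becomes [ʈ] adjacent to /ɖ/.

[pepbɛʈɖə]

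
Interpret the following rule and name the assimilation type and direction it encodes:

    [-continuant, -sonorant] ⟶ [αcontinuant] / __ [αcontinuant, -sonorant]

The shared variable α links the value of [continuant] on the target to that of the neighbouring obstruent. [continuant] distinguishes stops from fricatives — a manner-of-articulation feature — so this is manner assimilation.
The conditioning segment sits to the right of the focus bar, meaning the trigger follows the segment that changes — regressive assimilation.

regressive manner assimilation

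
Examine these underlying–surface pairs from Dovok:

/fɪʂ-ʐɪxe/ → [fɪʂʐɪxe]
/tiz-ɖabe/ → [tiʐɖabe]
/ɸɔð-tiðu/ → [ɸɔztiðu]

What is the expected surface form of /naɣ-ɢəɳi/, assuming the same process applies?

[naʁɢəɳi]

The data show regressive place assimilation: /z/ → [ʐ] before /ɖ/; /ð/ → [z] before /t/. In each pair only place changes, matching the following consonant, while manner and voice stay constant.
No alternation appears in [fɪʂʐɪxe]: there the adjacent consonants already agree in place (/ʂ/ and /ʐ/ are both retroflex), so this form is consistent with the same rule.
/ɣ/ is a voiced velar fricative. The following trigger /ɢ/ is uvular, so /ɣ/ must become uvular as well.
The voiced uvular fricative is [ʁ], so /ɣ/ → [ʁ].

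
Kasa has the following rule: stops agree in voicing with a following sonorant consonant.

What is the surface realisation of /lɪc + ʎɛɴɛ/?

/c/ is a voiceless palatal stop. The following trigger /ʎ/ is voiced, so /c/ must become voiced as well.
A voiced palatal stop is [ɟ], so the surface segment is [ɟ].

[lɪɟʎɛɴɛ]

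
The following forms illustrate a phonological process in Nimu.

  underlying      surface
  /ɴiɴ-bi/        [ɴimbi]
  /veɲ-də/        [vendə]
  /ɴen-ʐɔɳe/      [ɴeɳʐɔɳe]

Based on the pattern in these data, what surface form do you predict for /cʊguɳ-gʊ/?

[cʊguŋgʊ]

The data show regressive place assimilation: /ɴ/ → [m] before /b/; /ɲ/ → [n] before /d/; /n/ → [ɳ] before /ʐ/. In each pair only place changes, matching the following consonant, while manner and voice stay constant.
The rule targets /ɳ/ (voiced retroflex nasal), which sits before the trigger /g/ (velar).
Changing only its place to velar gives [ŋ] — the voiced velar nasal.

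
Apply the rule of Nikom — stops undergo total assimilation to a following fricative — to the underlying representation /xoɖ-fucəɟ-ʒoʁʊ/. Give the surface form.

[xoffucəʒʒoʁʊ]

/ɖ/ is the segment targeted by the rule; it sits immediately before /f/, so it assimilates completely and surfaces as [f].
At the second juncture, /ɟ/ likewise becomes [ʒ] adjacent to /ʒ/.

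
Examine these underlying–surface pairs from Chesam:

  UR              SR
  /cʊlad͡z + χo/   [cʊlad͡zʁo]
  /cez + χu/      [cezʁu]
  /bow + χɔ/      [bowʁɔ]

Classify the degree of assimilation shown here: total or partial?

The segment that alternates is /χ/, which surfaces as [ʁ] when adjacent to /d͡z/.
The change voiceless → voiced matches the voicing of the preceding /d͡z/, identifying this as voicing assimilation.
Place and manner are unchanged, so the assimilation is partial, not total.
The other alternating forms pattern the same way: /χ/ → [ʁ] after /z/ (voiceless → voiced, matching voiced); /χ/ → [ʁ] after /w/ (voiceless → voiced, matching voiced) — only voicing changes, and always toward the preceding segment.

partial assimilation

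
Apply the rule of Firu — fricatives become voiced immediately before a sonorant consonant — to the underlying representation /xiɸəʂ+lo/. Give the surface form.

[xiɸəʐlo]

The rule targets /ʂ/ (voiceless retroflex fricative), which sits before the trigger /l/ (voiced).
A voiced retroflex fricative is [ʐ], so the surface segment is [ʐ].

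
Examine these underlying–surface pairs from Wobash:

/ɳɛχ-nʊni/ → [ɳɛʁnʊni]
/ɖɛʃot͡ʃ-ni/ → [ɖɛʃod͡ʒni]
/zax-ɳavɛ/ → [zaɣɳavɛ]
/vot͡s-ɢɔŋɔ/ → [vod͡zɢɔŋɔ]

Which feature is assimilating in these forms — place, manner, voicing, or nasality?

The segment that alternates is /χ/, which surfaces as [ʁ] when adjacent to /n/.
The change voiceless → voiced matches the voicing of the following /n/, identifying this as voicing assimilation.
Checking the remaining alternations: /t͡ʃ/ → [d͡ʒ] before /n/ (voiceless → voiced, matching voiced); /x/ → [ɣ] before /ɳ/ (voiceless → voiced, matching voiced); /t͡s/ → [d͡z] before /ɢ/ (voiceless → voiced, matching voiced) — only voicing changes, and always toward the following segment.

voicing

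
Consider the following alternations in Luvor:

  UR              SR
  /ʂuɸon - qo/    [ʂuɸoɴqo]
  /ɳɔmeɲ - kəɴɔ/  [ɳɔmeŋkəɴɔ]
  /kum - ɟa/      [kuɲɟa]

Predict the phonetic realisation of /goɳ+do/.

[gondo]

The data show regressive place assimilation: /n/ → [ɴ] before /q/; /ɲ/ → [ŋ] before /k/; /m/ → [ɲ] before /ɟ/. In each pair only place changes, matching the following consonant, while manner and voice stay constant.
/ɳ/ is a voiced retroflex nasal. The following trigger /d/ is alveolar, so /ɳ/ must become alveolar as well.
Changing only its place to alveolar gives [n] — the voiced alveolar nasal.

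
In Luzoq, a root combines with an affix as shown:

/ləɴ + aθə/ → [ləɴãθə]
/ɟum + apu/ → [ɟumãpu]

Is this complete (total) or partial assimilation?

The vowel /a/ surfaces as nasalised [ã] next to the preceding nasal /ɴ/ — it has acquired the [+nasal] feature of its neighbour.
Likewise in the remaining data: /a/ → [ã] after /m/ — each time a vowel is nasalised next to a preceding nasal.

partial assimilation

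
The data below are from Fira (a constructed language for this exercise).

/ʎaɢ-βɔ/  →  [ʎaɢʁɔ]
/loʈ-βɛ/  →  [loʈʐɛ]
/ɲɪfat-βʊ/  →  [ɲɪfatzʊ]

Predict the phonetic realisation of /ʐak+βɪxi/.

The data show progressive place assimilation: /β/ → [ʁ] after /ɢ/; /β/ → [ʐ] after /ʈ/; /β/ → [z] after /t/. In each pair only place changes, matching the preceding consonant, while manner and voice stay constant.
The rule targets /β/ (voiced bilabial fricative), which sits after the trigger /k/ (velar).
The voiced velar fricative is [ɣ], so /β/ → [ɣ].

[ʐakɣɪxi]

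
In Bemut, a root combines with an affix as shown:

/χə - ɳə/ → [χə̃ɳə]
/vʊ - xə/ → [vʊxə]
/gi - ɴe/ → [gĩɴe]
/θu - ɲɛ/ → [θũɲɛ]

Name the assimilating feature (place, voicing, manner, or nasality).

The vowel /ə/ surfaces as nasalised [ə̃] next to the following nasal /ɳ/ — it has acquired the [+nasal] feature of its neighbour.
Likewise in the remaining data: /i/ → [ĩ] before /ɴ/; /u/ → [ũ] before /ɲ/ — each time a vowel is nasalised next to a following nasal.
No change occurs in [vʊxə] because the vowel at the boundary is adjacent to an oral consonant, not a nasal (/ʊ/ next to /x/).

nasality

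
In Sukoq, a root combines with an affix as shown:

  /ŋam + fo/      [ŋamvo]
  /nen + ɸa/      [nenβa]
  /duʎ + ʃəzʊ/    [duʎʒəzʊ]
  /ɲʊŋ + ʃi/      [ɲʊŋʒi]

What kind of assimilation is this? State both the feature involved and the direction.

progressive voicing assimilation

The segment that alternates is /f/, which surfaces as [v] when adjacent to /m/.
/f/ is voiceless while /m/ is voiced; the output [v] is voiced, matching the trigger — so the feature that spreads is voicing.
Place and manner are unchanged, so the assimilation is partial, not total.
The same holds elsewhere in the data: /ɸ/ → [β] after /n/ (voiceless → voiced, matching voiced); /ʃ/ → [ʒ] after /ʎ/ (voiceless → voiced, matching voiced); /ʃ/ → [ʒ] after /ŋ/ (voiceless → voiced, matching voiced) — only voicing changes, and always toward the preceding segment.
Since the segment that changes follows the conditioning segment, the assimilation is progressive.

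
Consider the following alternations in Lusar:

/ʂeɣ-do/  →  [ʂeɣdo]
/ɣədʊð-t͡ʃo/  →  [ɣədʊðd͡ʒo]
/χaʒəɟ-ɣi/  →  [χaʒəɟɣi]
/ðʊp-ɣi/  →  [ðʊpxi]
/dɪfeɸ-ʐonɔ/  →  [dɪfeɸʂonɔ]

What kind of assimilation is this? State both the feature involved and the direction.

Underlying /t͡ʃ/ is realised as [d͡ʒ] next to /ð/; /ð/ itself does not change.
The change voiceless → voiced matches the voicing of the preceding /ð/, identifying this as voicing assimilation.
Place and manner are unchanged, so the assimilation is partial, not total.
Checking the remaining alternations: /ɣ/ → [x] after /p/ (voiced → voiceless, matching voiceless); /ʐ/ → [ʂ] after /ɸ/ (voiced → voiceless, matching voiceless) — only voicing changes, and always toward the preceding segment.
Nothing changes in [ʂeɣdo], [χaʒəɟɣi]: there the adjacent consonants already agree in voicing (/d/ and /ɣ/ are both voiced; /ɣ/ and /ɟ/ are both voiced), so these forms are consistent with the same rule.
Since the segment that changes follows the conditioning segment, the assimilation is progressive.

progressive voicing assimilation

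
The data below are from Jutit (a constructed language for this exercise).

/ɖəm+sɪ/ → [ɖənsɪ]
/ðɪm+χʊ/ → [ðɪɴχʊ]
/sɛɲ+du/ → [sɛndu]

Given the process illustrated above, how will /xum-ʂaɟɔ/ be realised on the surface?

The data show regressive place assimilation: /m/ → [n] before /s/; /m/ → [ɴ] before /χ/; /ɲ/ → [n] before /d/. In each pair only place changes, matching the following consonant, while manner and voice stay constant.
The rule targets /m/ (voiced bilabial nasal), which sits before the trigger /ʂ/ (retroflex).
A voiced retroflex nasal is [ɳ], so the surface segment is [ɳ].

[xuɳʂaɟɔ]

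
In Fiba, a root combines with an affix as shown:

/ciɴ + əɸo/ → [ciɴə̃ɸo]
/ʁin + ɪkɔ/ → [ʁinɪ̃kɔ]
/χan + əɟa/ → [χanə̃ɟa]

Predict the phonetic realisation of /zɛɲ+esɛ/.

The data show progressive nasality assimilation (vowel nasalisation): /ə/ → [ə̃] after /ɴ/; /ɪ/ → [ɪ̃] after /n/; /ə/ → [ə̃] after /n/ — a vowel is nasalised by an immediately preceding nasal consonant.
The vowel /e/ is adjacent to the preceding nasal /ɲ/, so it acquires [+nasal] and surfaces as [ẽ].

[zɛɲẽsɛ]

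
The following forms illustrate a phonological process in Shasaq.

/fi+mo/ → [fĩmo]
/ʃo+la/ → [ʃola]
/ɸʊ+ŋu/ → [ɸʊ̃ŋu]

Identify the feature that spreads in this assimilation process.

nasality

The vowel /i/ surfaces as nasalised [ĩ] next to the following nasal /m/ — it has acquired the [+nasal] feature of its neighbour.
Likewise in the remaining data: /ʊ/ → [ʊ̃] before /ŋ/ — each time a vowel is nasalised next to a following nasal.
No change occurs in [ʃola] because the vowel at the boundary is adjacent to an oral consonant, not a nasal (/o/ next to /l/).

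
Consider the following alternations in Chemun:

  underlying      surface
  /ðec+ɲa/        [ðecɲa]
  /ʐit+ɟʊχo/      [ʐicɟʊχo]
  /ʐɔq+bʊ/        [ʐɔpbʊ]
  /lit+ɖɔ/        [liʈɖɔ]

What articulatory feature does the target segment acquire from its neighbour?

place

Comparing underlying and surface forms, /t/ → [c] is the alternation; the neighbouring /ɟ/ is constant.
/t/ is alveolar while /ɟ/ is palatal; the output [c] is palatal, matching the trigger — so the feature that spreads is place.
The same holds elsewhere in the data: /q/ → [p] before /b/ (uvular → bilabial, matching bilabial); /t/ → [ʈ] before /ɖ/ (alveolar → retroflex, matching retroflex) — only place changes, and always toward the following segment.
Nothing changes in [ðecɲa]: there the adjacent consonants already agree in place (/c/ and /ɲ/ are both palatal), so this form is consistent with the same rule.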